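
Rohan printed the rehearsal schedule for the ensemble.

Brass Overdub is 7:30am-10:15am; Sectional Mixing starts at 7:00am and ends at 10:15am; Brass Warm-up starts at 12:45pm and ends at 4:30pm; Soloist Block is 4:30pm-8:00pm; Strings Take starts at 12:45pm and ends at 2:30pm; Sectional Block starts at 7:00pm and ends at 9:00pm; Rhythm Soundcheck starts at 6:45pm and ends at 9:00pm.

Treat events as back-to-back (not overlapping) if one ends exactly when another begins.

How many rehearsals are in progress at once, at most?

3

Walk through starts and ends in time order (an end at T is processed before a start at T):
7:00am start Sectional Mixing → 1
7:30am start Brass Overdub → 2
10:15am end Brass Overdub → 1
10:15am end Sectional Mixing → 0
12:45pm start Brass Warm-up → 1
12:45pm start Strings Take → 2
2:30pm end Strings Take → 1
4:30pm end Brass Warm-up → 0
4:30pm start Soloist Block → 1
6:45pm start Rhythm Soundcheck → 2
7:00pm start Sectional Block → 3
8:00pm end Soloist Block → 2
9:00pm end Rhythm Soundcheck → 1
9:00pm end Sectional Block → 0
Peak is 3, at 7:00pm (Rhythm Soundcheck, Sectional Block, Soloist Block).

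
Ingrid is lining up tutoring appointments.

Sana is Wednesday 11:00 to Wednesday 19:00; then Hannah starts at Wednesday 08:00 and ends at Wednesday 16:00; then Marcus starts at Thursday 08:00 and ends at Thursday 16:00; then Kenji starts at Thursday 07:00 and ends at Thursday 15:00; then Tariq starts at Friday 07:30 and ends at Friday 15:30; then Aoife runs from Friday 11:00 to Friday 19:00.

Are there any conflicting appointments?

Two intervals overlap when each starts before the other ends.
Sorted by start: Hannah, Sana, Kenji, Marcus, Tariq, Aoife.
Sana starts before Hannah ends → Hannah and Sana overlap.
That's a conflict, so the schedule is not conflict-free.

Yes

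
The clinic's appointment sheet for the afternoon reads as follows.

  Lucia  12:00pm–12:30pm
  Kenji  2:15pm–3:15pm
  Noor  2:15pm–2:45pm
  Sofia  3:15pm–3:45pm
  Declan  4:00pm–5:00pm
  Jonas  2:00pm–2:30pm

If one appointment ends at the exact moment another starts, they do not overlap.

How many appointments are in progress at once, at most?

Walk through starts and ends in time order (an end at T is processed before a start at T):
12:00pm start Lucia → 1
12:30pm end Lucia → 0
2:00pm start Jonas → 1
2:15pm start Kenji → 2
2:15pm start Noor → 3
2:30pm end Jonas → 2
2:45pm end Noor → 1
3:15pm end Kenji → 0
3:15pm start Sofia → 1
3:45pm end Sofia → 0
4:00pm start Declan → 1
5:00pm end Declan → 0
Peak is 3, at 2:15pm (Jonas, Kenji, Noor).

3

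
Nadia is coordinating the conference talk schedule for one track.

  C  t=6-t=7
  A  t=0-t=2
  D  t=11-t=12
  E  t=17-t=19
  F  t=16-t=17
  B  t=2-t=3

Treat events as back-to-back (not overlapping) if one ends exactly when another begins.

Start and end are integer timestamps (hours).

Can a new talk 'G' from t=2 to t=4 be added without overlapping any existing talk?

A: ends t=2 at or before G starts t=2 → clear.
B: starts t=2 before G ends t=4, and ends t=3 after G starts t=2 → overlap.
C: starts t=6 at or after G ends t=4 → clear.
D: starts t=11 at or after G ends t=4 → clear.
F: starts t=16 at or after G ends t=4 → clear.
E: starts t=17 at or after G ends t=4 → clear.
G overlaps B.

No — it overlaps B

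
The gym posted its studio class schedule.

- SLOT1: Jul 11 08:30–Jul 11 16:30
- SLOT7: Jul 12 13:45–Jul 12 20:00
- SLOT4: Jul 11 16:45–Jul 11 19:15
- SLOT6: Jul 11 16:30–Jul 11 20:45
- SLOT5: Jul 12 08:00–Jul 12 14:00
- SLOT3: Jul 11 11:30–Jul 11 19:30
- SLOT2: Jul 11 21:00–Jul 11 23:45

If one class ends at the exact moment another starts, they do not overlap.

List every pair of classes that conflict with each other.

Sorted by start: SLOT1, SLOT3, SLOT6, SLOT4, SLOT2, SLOT5, SLOT7.
SLOT3 starts before SLOT1 ends → SLOT1 and SLOT3 overlap.
SLOT6 starts exactly when SLOT1 ends (back-to-back, no overlap), so SLOT1 has no further overlaps.
SLOT6 starts before SLOT3 ends → SLOT3 and SLOT6 overlap.
SLOT4 starts before SLOT3 ends → SLOT3 and SLOT4 overlap.
SLOT2 starts after SLOT3 ends, so SLOT3 has no further overlaps.
SLOT4 starts before SLOT6 ends → SLOT6 and SLOT4 overlap.
SLOT2 starts after SLOT6 ends, so SLOT6 has no further overlaps.
SLOT2 starts after SLOT4 ends, so SLOT4 has no further overlaps.
SLOT5 starts after SLOT2 ends, so SLOT2 has no further overlaps.
SLOT7 starts before SLOT5 ends → SLOT5 and SLOT7 overlap.

SLOT1 & SLOT3, SLOT3 & SLOT4, SLOT3 & SLOT6, SLOT4 & SLOT6, SLOT5 & SLOT7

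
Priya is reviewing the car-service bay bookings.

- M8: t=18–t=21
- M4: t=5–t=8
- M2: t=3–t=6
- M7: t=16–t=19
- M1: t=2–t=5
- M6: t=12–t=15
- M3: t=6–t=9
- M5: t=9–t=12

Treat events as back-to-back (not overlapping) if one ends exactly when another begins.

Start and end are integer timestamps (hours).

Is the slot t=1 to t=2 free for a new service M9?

M1: starts t=2 at or after M9 ends t=2 → clear.
M2: starts t=3 at or after M9 ends t=2 → clear.
M4: starts t=5 at or after M9 ends t=2 → clear.
M3: starts t=6 at or after M9 ends t=2 → clear.
M5: starts t=9 at or after M9 ends t=2 → clear.
M6: starts t=12 at or after M9 ends t=2 → clear.
M7: starts t=16 at or after M9 ends t=2 → clear.
M8: starts t=18 at or after M9 ends t=2 → clear.

Yes — the slot is free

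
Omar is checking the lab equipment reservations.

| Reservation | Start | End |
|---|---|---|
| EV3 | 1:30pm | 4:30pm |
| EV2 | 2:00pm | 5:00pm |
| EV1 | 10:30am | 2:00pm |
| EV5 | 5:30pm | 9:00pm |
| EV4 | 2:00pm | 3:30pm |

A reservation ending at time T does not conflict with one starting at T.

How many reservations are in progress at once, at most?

3

Walk through starts and ends in time order (an end at T is processed before a start at T):
10:30am start EV1 → 1
1:30pm start EV3 → 2
2:00pm end EV1 → 1
2:00pm start EV2 → 2
2:00pm start EV4 → 3
3:30pm end EV4 → 2
4:30pm end EV3 → 1
5:00pm end EV2 → 0
5:30pm start EV5 → 1
9:00pm end EV5 → 0
Peak is 3, at 2:00pm (EV2, EV3, EV4).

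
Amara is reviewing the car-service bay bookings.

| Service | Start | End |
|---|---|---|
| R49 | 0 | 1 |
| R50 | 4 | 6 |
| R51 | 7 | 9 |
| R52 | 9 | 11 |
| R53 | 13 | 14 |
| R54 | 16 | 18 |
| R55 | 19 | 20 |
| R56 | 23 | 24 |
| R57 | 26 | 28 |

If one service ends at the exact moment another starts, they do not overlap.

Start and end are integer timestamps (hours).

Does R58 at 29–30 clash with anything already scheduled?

No — it doesn't clash with anything

R49: ends 1 at or before R58 starts 29 → clear.
R50: ends 6 at or before R58 starts 29 → clear.
R51: ends 9 at or before R58 starts 29 → clear.
R52: ends 11 at or before R58 starts 29 → clear.
R53: ends 14 at or before R58 starts 29 → clear.
R54: ends 18 at or before R58 starts 29 → clear.
R55: ends 20 at or before R58 starts 29 → clear.
R56: ends 24 at or before R58 starts 29 → clear.
R57: ends 28 at or before R58 starts 29 → clear.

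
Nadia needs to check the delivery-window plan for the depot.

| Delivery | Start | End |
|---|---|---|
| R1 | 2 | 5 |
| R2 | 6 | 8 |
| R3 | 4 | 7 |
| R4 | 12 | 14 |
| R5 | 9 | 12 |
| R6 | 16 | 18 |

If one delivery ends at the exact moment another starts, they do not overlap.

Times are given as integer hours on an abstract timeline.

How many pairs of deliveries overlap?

Sorted by start: R1, R3, R2, R5, R4, R6.
R3 starts before R1 ends → R1 and R3 overlap.
R2 starts after R1 ends — done with R1.
R2 starts before R3 ends → R3 and R2 overlap.
R5 starts after R3 ends — done with R3.
R5 starts after R2 ends — done with R2.
R4 starts exactly when R5 ends (back-to-back, no overlap) — done with R5.
R6 starts after R4 ends.
Overlapping pairs: R1 & R3, R2 & R3 — 2 in total.

2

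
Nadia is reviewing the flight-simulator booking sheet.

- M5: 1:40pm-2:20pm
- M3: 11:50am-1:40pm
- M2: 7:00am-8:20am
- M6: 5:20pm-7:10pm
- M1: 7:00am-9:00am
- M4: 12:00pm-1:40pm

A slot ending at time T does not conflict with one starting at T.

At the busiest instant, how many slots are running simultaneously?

Walk through starts and ends in time order (an end at T is processed before a start at T):
7:00am start M1 → 1
7:00am start M2 → 2
8:20am end M2 → 1
9:00am end M1 → 0
11:50am start M3 → 1
12:00pm start M4 → 2
1:40pm end M3 → 1
1:40pm end M4 → 0
1:40pm start M5 → 1
2:20pm end M5 → 0
5:20pm start M6 → 1
7:10pm end M6 → 0
Peak is 2, at 7:00am (M1, M2).

2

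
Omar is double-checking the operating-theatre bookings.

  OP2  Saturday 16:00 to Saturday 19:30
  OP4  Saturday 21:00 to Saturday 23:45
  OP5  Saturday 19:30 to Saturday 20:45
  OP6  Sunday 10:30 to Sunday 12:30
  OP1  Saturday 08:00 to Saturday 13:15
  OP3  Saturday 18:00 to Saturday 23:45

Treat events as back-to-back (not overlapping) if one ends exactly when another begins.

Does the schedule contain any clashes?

Two intervals overlap when each starts before the other ends.
Sorted by start: OP1, OP2, OP3, OP5, OP4, OP6.
OP2 starts after OP1 ends, so nothing later overlaps OP1 either.
OP3 starts before OP2 ends → OP2 and OP3 overlap.
That's a conflict, so the schedule is not conflict-free.

Yes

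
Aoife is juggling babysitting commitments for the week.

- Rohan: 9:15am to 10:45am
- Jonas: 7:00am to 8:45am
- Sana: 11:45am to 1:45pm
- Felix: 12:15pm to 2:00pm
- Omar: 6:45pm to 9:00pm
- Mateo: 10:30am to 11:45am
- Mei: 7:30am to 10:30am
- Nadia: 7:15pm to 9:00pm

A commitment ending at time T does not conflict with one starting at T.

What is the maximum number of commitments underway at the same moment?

Walk through starts and ends in time order (an end at T is processed before a start at T):
7:00am start Jonas → 1
7:30am start Mei → 2
8:45am end Jonas → 1
9:15am start Rohan → 2
10:30am end Mei → 1
10:30am start Mateo → 2
10:45am end Rohan → 1
11:45am end Mateo → 0
11:45am start Sana → 1
12:15pm start Felix → 2
1:45pm end Sana → 1
2:00pm end Felix → 0
6:45pm start Omar → 1
7:15pm start Nadia → 2
9:00pm end Nadia → 1
9:00pm end Omar → 0
Peak is 2, at 7:30am (Jonas, Mei).

2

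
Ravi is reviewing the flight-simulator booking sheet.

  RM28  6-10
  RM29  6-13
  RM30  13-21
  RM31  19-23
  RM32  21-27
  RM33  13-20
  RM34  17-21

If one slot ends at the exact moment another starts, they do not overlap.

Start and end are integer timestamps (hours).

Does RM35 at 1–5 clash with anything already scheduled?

RM28: starts 6 at or after RM35 ends 5 → clear.
RM29: starts 6 at or after RM35 ends 5 → clear.
RM30: starts 13 at or after RM35 ends 5 → clear.
RM33: starts 13 at or after RM35 ends 5 → clear.
RM34: starts 17 at or after RM35 ends 5 → clear.
RM31: starts 19 at or after RM35 ends 5 → clear.
RM32: starts 21 at or after RM35 ends 5 → clear.

No — it doesn't clash with anything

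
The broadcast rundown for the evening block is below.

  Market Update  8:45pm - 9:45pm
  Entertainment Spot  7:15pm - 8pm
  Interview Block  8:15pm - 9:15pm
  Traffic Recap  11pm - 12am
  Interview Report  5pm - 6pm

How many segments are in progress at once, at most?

Sweep the timeline, counting +1 at each start and −1 at each end (ends before starts at a tie):
5pm start Interview Report → 1
6pm end Interview Report → 0
7:15pm start Entertainment Spot → 1
8pm end Entertainment Spot → 0
8:15pm start Interview Block → 1
8:45pm start Market Update → 2
9:15pm end Interview Block → 1
9:45pm end Market Update → 0
11pm start Traffic Recap → 1
12am end Traffic Recap → 0
Peak is 2, at 8:45pm (Interview Block, Market Update).

2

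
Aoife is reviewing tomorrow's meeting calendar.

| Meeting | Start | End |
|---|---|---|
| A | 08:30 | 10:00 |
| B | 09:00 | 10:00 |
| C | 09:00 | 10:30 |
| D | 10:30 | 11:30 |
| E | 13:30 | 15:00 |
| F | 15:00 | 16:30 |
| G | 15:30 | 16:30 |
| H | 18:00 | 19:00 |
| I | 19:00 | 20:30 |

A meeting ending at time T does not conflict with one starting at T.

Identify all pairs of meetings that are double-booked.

Two intervals overlap when each starts before the other ends.
Sorted by start: A, B, C, D, E, F, G, H, I.
B starts before A ends → A and B overlap.
C starts before A ends → A and C overlap.
D starts after A ends; A is clear from here.
C starts before B ends → B and C overlap.
D starts after B ends; B is clear from here.
D starts exactly when C ends (back-to-back, no overlap); C is clear from here.
E starts after D ends; D is clear from here.
F starts exactly when E ends (back-to-back, no overlap); E is clear from here.
G starts before F ends → F and G overlap.
H starts after F ends; F is clear from here.
H starts after G ends; G is clear from here.
I starts exactly when H ends (back-to-back, no overlap).

A & B, A & C, B & C, F & G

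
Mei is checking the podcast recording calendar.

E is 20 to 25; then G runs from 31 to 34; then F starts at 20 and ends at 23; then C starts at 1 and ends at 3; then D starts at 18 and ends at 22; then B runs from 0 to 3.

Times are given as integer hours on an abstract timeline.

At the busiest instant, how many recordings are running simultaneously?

3

Sort all start/end points and keep a running count:
0 start B → 1
1 start C → 2
3 end B → 1
3 end C → 0
18 start D → 1
20 start E → 2
20 start F → 3
22 end D → 2
23 end F → 1
25 end E → 0
31 start G → 1
34 end G → 0
Peak is 3, at 20 (D, E, F).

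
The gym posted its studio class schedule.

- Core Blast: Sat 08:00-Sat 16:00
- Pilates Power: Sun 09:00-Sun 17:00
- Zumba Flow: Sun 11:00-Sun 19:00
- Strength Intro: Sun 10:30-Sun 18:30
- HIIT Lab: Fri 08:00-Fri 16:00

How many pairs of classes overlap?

Check each pair: they overlap iff neither finishes before the other starts.
Sorted by start: HIIT Lab, Core Blast, Pilates Power, Strength Intro, Zumba Flow.
Core Blast starts after HIIT Lab ends — done with HIIT Lab.
Pilates Power starts after Core Blast ends — done with Core Blast.
Strength Intro starts before Pilates Power ends → Pilates Power and Strength Intro overlap.
Zumba Flow starts before Pilates Power ends → Pilates Power and Zumba Flow overlap.
Zumba Flow starts before Strength Intro ends → Strength Intro and Zumba Flow overlap.
Overlapping pairs: Pilates Power & Strength Intro, Pilates Power & Zumba Flow, Strength Intro & Zumba Flow — 3 in total.

3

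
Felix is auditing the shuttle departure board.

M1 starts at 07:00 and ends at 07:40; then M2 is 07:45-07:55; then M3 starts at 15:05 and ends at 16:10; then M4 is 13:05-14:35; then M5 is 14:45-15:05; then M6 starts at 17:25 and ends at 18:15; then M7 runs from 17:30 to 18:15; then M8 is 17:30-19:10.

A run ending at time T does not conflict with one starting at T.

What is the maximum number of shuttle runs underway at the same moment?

Sweep the timeline, counting +1 at each start and −1 at each end (ends before starts at a tie):
07:00 start M1 → 1
07:40 end M1 → 0
07:45 start M2 → 1
07:55 end M2 → 0
13:05 start M4 → 1
14:35 end M4 → 0
14:45 start M5 → 1
15:05 end M5 → 0
15:05 start M3 → 1
16:10 end M3 → 0
17:25 start M6 → 1
17:30 start M7 → 2
17:30 start M8 → 3
18:15 end M6 → 2
18:15 end M7 → 1
19:10 end M8 → 0
Peak is 3, at 17:30 (M6, M7, M8).

3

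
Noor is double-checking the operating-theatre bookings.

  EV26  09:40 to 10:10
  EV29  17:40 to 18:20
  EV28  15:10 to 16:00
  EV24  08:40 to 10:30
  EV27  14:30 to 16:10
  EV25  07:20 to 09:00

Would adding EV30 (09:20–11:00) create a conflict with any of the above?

Yes — it overlaps EV24, EV26

EV25: ends 09:00 at or before EV30 starts 09:20 → clear.
EV24: starts 08:40 before EV30 ends 11:00, and ends 10:30 after EV30 starts 09:20 → overlap.
EV26: starts 09:40 before EV30 ends 11:00, and ends 10:10 after EV30 starts 09:20 → overlap.
EV27: starts 14:30 at or after EV30 ends 11:00 → clear.
EV28: starts 15:10 at or after EV30 ends 11:00 → clear.
EV29: starts 17:40 at or after EV30 ends 11:00 → clear.
EV30 overlaps EV24, EV26.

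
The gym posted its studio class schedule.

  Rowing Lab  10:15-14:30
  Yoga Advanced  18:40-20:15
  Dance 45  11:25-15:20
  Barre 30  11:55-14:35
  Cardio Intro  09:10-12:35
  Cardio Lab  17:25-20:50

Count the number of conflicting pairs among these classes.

7

Sorted by start: Cardio Intro, Rowing Lab, Dance 45, Barre 30, Cardio Lab, Yoga Advanced.
Rowing Lab starts before Cardio Intro ends → Cardio Intro and Rowing Lab overlap.
Dance 45 starts before Cardio Intro ends → Cardio Intro and Dance 45 overlap.
Barre 30 starts before Cardio Intro ends → Cardio Intro and Barre 30 overlap.
Cardio Lab starts after Cardio Intro ends — done with Cardio Intro.
Dance 45 starts before Rowing Lab ends → Rowing Lab and Dance 45 overlap.
Barre 30 starts before Rowing Lab ends → Rowing Lab and Barre 30 overlap.
Cardio Lab starts after Rowing Lab ends — done with Rowing Lab.
Barre 30 starts before Dance 45 ends → Dance 45 and Barre 30 overlap.
Cardio Lab starts after Dance 45 ends — done with Dance 45.
Cardio Lab starts after Barre 30 ends — done with Barre 30.
Yoga Advanced starts before Cardio Lab ends → Cardio Lab and Yoga Advanced overlap.
Overlapping pairs: Barre 30 & Cardio Intro, Barre 30 & Dance 45, Barre 30 & Rowing Lab, Cardio Intro & Dance 45, Cardio Intro & Rowing Lab, Cardio Lab & Yoga Advanced, Dance 45 & Rowing Lab — 7 in total.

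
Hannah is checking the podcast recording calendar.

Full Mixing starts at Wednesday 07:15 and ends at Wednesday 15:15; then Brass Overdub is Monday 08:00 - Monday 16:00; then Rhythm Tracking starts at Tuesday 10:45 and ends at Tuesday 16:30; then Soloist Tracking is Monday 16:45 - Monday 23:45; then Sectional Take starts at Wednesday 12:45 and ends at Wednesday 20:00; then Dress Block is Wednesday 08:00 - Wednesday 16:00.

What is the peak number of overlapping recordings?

Walk through starts and ends in time order (an end at T is processed before a start at T):
Monday 08:00 start Brass Overdub → 1
Monday 16:00 end Brass Overdub → 0
Monday 16:45 start Soloist Tracking → 1
Monday 23:45 end Soloist Tracking → 0
Tuesday 10:45 start Rhythm Tracking → 1
Tuesday 16:30 end Rhythm Tracking → 0
Wednesday 07:15 start Full Mixing → 1
Wednesday 08:00 start Dress Block → 2
Wednesday 12:45 start Sectional Take → 3
Wednesday 15:15 end Full Mixing → 2
Wednesday 16:00 end Dress Block → 1
Wednesday 20:00 end Sectional Take → 0
Peak is 3, at Wednesday 12:45 (Dress Block, Full Mixing, Sectional Take).

3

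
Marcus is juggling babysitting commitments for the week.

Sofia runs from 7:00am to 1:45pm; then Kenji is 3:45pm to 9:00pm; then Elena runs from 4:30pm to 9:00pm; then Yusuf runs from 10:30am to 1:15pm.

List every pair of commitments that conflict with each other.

Elena & Kenji, Sofia & Yusuf

Sorted by start: Sofia, Yusuf, Kenji, Elena.
Yusuf starts before Sofia ends → Sofia and Yusuf overlap.
Kenji starts after Sofia ends; Sofia is clear from here.
Kenji starts after Yusuf ends; Yusuf is clear from here.
Elena starts before Kenji ends → Kenji and Elena overlap.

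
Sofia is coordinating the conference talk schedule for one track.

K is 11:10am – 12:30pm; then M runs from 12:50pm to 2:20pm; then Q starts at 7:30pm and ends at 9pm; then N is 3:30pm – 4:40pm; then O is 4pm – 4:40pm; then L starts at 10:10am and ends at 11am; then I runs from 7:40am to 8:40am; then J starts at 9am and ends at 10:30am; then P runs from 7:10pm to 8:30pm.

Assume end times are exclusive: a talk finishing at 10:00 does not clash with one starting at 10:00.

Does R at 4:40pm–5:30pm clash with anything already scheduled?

No — it doesn't clash with anything

I: ends 8:40am at or before R starts 4:40pm → clear.
J: ends 10:30am at or before R starts 4:40pm → clear.
L: ends 11am at or before R starts 4:40pm → clear.
K: ends 12:30pm at or before R starts 4:40pm → clear.
M: ends 2:20pm at or before R starts 4:40pm → clear.
N: ends 4:40pm at or before R starts 4:40pm → clear.
O: ends 4:40pm at or before R starts 4:40pm → clear.
P: starts 7:10pm at or after R ends 5:30pm → clear.
Q: starts 7:30pm at or after R ends 5:30pm → clear.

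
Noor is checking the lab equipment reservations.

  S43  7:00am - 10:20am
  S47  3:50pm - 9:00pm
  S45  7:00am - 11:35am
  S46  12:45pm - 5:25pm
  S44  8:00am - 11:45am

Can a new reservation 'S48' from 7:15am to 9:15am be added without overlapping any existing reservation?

S43: starts 7:00am before S48 ends 9:15am, and ends 10:20am after S48 starts 7:15am → overlap.
S45: starts 7:00am before S48 ends 9:15am, and ends 11:35am after S48 starts 7:15am → overlap.
S44: starts 8:00am before S48 ends 9:15am, and ends 11:45am after S48 starts 7:15am → overlap.
S46: starts 12:45pm at or after S48 ends 9:15am → clear.
S47: starts 3:50pm at or after S48 ends 9:15am → clear.
S48 overlaps S43, S44, S45.

No — it overlaps S43, S44, S45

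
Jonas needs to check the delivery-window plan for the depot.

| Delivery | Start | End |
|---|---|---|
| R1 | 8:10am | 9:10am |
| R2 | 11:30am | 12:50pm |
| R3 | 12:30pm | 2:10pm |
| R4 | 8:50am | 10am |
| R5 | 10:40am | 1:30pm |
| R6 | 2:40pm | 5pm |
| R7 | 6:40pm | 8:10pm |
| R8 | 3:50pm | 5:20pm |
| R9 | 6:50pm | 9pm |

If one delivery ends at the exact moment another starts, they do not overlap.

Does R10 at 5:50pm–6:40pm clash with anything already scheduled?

R1: ends 9:10am at or before R10 starts 5:50pm → clear.
R4: ends 10am at or before R10 starts 5:50pm → clear.
R5: ends 1:30pm at or before R10 starts 5:50pm → clear.
R2: ends 12:50pm at or before R10 starts 5:50pm → clear.
R3: ends 2:10pm at or before R10 starts 5:50pm → clear.
R6: ends 5pm at or before R10 starts 5:50pm → clear.
R8: ends 5:20pm at or before R10 starts 5:50pm → clear.
R7: starts 6:40pm at or after R10 ends 6:40pm → clear.
R9: starts 6:50pm at or after R10 ends 6:40pm → clear.

No — it doesn't clash with anything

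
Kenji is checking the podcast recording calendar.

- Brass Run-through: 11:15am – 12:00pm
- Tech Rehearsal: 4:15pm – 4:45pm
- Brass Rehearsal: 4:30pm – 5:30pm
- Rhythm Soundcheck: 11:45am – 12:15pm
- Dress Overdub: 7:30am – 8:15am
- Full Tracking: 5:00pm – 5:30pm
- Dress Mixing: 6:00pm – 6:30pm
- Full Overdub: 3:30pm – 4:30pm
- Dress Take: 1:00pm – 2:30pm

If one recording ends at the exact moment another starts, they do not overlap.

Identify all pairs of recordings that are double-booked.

Brass Rehearsal & Full Tracking, Brass Rehearsal & Tech Rehearsal, Brass Run-through & Rhythm Soundcheck, Full Overdub & Tech Rehearsal

Sorted by start: Dress Overdub, Brass Run-through, Rhythm Soundcheck, Dress Take, Full Overdub, Tech Rehearsal, Brass Rehearsal, Full Tracking, Dress Mixing.
Brass Run-through starts after Dress Overdub ends, so Dress Overdub has no further overlaps.
Rhythm Soundcheck starts before Brass Run-through ends → Brass Run-through and Rhythm Soundcheck overlap.
Dress Take starts after Brass Run-through ends, so Brass Run-through has no further overlaps.
Dress Take starts after Rhythm Soundcheck ends, so Rhythm Soundcheck has no further overlaps.
Full Overdub starts after Dress Take ends, so Dress Take has no further overlaps.
Tech Rehearsal starts before Full Overdub ends → Full Overdub and Tech Rehearsal overlap.
Brass Rehearsal starts exactly when Full Overdub ends (back-to-back, no overlap), so Full Overdub has no further overlaps.
Brass Rehearsal starts before Tech Rehearsal ends → Tech Rehearsal and Brass Rehearsal overlap.
Full Tracking starts after Tech Rehearsal ends, so Tech Rehearsal has no further overlaps.
Full Tracking starts before Brass Rehearsal ends → Brass Rehearsal and Full Tracking overlap.
Dress Mixing starts after Brass Rehearsal ends.
Dress Mixing starts after Full Tracking ends.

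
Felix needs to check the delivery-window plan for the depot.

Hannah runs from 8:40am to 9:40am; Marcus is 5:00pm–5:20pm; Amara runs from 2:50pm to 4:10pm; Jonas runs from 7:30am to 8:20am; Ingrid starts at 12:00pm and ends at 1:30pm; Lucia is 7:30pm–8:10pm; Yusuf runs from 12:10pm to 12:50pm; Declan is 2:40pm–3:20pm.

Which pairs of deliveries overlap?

Amara & Declan, Ingrid & Yusuf

Sorted by start: Jonas, Hannah, Ingrid, Yusuf, Declan, Amara, Marcus, Lucia.
Hannah starts after Jonas ends — done with Jonas.
Ingrid starts after Hannah ends — done with Hannah.
Yusuf starts before Ingrid ends → Ingrid and Yusuf overlap.
Declan starts after Ingrid ends — done with Ingrid.
Declan starts after Yusuf ends — done with Yusuf.
Amara starts before Declan ends → Declan and Amara overlap.
Marcus starts after Declan ends — done with Declan.
Marcus starts after Amara ends — done with Amara.
Lucia starts after Marcus ends.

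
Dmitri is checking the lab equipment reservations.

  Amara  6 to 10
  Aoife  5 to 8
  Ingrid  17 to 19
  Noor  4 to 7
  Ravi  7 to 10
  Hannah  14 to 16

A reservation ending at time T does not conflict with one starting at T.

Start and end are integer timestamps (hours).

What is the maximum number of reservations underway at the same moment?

3

Sweep the timeline, counting +1 at each start and −1 at each end (ends before starts at a tie):
4 start Noor → 1
5 start Aoife → 2
6 start Amara → 3
7 end Noor → 2
7 start Ravi → 3
8 end Aoife → 2
10 end Amara → 1
10 end Ravi → 0
14 start Hannah → 1
16 end Hannah → 0
17 start Ingrid → 1
19 end Ingrid → 0
Peak is 3, at 6 (Amara, Aoife, Noor).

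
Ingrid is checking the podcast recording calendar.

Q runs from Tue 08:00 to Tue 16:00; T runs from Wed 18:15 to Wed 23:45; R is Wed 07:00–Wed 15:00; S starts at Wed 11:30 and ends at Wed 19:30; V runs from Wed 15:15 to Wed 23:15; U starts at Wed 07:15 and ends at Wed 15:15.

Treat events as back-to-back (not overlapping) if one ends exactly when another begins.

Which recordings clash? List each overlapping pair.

Sorted by start: Q, R, U, S, V, T.
R starts after Q ends, so nothing later overlaps Q either.
U starts before R ends → R and U overlap.
S starts before R ends → R and S overlap.
V starts after R ends, so nothing later overlaps R either.
S starts before U ends → U and S overlap.
V starts exactly when U ends (back-to-back, no overlap), so nothing later overlaps U either.
V starts before S ends → S and V overlap.
T starts before S ends → S and T overlap.
T starts before V ends → V and T overlap.

R & S, R & U, S & T, S & U, S & V, T & V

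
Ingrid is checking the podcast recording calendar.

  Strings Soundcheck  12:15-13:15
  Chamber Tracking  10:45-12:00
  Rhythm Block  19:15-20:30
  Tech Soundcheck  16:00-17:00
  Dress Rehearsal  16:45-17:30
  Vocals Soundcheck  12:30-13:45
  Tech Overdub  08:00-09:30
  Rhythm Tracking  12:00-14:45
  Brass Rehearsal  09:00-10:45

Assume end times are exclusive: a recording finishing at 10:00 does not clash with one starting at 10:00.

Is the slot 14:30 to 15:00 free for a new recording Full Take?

Tech Overdub: ends 09:30 at or before Full Take starts 14:30 → clear.
Brass Rehearsal: ends 10:45 at or before Full Take starts 14:30 → clear.
Chamber Tracking: ends 12:00 at or before Full Take starts 14:30 → clear.
Rhythm Tracking: starts 12:00 before Full Take ends 15:00, and ends 14:45 after Full Take starts 14:30 → overlap.
Strings Soundcheck: ends 13:15 at or before Full Take starts 14:30 → clear.
Vocals Soundcheck: ends 13:45 at or before Full Take starts 14:30 → clear.
Tech Soundcheck: starts 16:00 at or after Full Take ends 15:00 → clear.
Dress Rehearsal: starts 16:45 at or after Full Take ends 15:00 → clear.
Rhythm Block: starts 19:15 at or after Full Take ends 15:00 → clear.
Full Take overlaps Rhythm Tracking.

No — it overlaps Rhythm Tracking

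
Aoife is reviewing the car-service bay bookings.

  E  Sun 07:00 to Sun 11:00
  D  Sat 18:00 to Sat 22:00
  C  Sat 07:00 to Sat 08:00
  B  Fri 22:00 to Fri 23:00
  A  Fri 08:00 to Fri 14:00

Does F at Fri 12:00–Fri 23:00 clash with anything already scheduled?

A: starts Fri 08:00 before F ends Fri 23:00, and ends Fri 14:00 after F starts Fri 12:00 → overlap.
B: starts Fri 22:00 before F ends Fri 23:00, and ends Fri 23:00 after F starts Fri 12:00 → overlap.
C: starts Sat 07:00 at or after F ends Fri 23:00 → clear.
D: starts Sat 18:00 at or after F ends Fri 23:00 → clear.
E: starts Sun 07:00 at or after F ends Fri 23:00 → clear.
F overlaps A, B.

Yes — it overlaps A, B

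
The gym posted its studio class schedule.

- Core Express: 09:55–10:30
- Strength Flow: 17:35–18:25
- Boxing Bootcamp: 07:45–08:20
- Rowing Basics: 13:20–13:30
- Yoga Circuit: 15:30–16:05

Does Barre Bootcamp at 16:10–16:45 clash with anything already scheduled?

No — it doesn't clash with anything

Boxing Bootcamp: ends 08:20 at or before Barre Bootcamp starts 16:10 → clear.
Core Express: ends 10:30 at or before Barre Bootcamp starts 16:10 → clear.
Rowing Basics: ends 13:30 at or before Barre Bootcamp starts 16:10 → clear.
Yoga Circuit: ends 16:05 at or before Barre Bootcamp starts 16:10 → clear.
Strength Flow: starts 17:35 at or after Barre Bootcamp ends 16:45 → clear.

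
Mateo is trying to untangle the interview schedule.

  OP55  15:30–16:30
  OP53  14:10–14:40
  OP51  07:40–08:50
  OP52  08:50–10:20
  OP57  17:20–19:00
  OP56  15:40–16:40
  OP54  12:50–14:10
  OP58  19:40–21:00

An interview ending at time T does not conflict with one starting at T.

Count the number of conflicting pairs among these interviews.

Two intervals overlap when each starts before the other ends.
Sorted by start: OP51, OP52, OP54, OP53, OP55, OP56, OP57, OP58.
OP52 starts exactly when OP51 ends (back-to-back, no overlap), so nothing later overlaps OP51 either.
OP54 starts after OP52 ends, so nothing later overlaps OP52 either.
OP53 starts exactly when OP54 ends (back-to-back, no overlap), so nothing later overlaps OP54 either.
OP55 starts after OP53 ends, so nothing later overlaps OP53 either.
OP56 starts before OP55 ends → OP55 and OP56 overlap.
OP57 starts after OP55 ends, so nothing later overlaps OP55 either.
OP57 starts after OP56 ends, so nothing later overlaps OP56 either.
OP58 starts after OP57 ends.
Overlapping pairs: OP55 & OP56 — 1 in total.

1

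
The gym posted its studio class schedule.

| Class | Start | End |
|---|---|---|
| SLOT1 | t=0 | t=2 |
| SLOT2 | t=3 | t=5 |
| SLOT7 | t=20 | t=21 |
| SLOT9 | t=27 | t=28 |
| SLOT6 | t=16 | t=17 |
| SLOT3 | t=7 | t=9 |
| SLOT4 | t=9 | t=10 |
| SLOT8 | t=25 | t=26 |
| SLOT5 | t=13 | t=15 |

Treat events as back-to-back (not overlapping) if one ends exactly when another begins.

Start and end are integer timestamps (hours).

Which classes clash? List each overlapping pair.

Sorted by start: SLOT1, SLOT2, SLOT3, SLOT4, SLOT5, SLOT6, SLOT7, SLOT8, SLOT9.
SLOT2 starts after SLOT1 ends; SLOT1 is clear from here.
SLOT3 starts after SLOT2 ends; SLOT2 is clear from here.
SLOT4 starts exactly when SLOT3 ends (back-to-back, no overlap); SLOT3 is clear from here.
SLOT5 starts after SLOT4 ends; SLOT4 is clear from here.
SLOT6 starts after SLOT5 ends; SLOT5 is clear from here.
SLOT7 starts after SLOT6 ends; SLOT6 is clear from here.
SLOT8 starts after SLOT7 ends; SLOT7 is clear from here.
SLOT9 starts after SLOT8 ends.

no overlapping pairs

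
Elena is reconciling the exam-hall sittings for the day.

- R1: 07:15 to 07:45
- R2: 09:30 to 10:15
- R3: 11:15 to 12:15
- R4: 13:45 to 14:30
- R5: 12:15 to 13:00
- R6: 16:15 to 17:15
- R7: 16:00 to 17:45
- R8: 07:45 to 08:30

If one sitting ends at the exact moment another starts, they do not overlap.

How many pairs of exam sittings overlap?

1

Check each pair: they overlap iff neither finishes before the other starts.
Sorted by start: R1, R8, R2, R3, R5, R4, R7, R6.
R8 starts exactly when R1 ends (back-to-back, no overlap); R1 is clear from here.
R2 starts after R8 ends; R8 is clear from here.
R3 starts after R2 ends; R2 is clear from here.
R5 starts exactly when R3 ends (back-to-back, no overlap); R3 is clear from here.
R4 starts after R5 ends; R5 is clear from here.
R7 starts after R4 ends; R4 is clear from here.
R6 starts before R7 ends → R7 and R6 overlap.
Overlapping pairs: R6 & R7 — 1 in total.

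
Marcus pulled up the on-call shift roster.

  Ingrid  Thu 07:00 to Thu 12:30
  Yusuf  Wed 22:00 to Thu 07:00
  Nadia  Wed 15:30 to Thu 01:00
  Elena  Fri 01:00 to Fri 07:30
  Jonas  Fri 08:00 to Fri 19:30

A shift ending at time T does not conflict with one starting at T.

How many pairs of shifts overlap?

1

Sorted by start: Nadia, Yusuf, Ingrid, Elena, Jonas.
Yusuf starts before Nadia ends → Nadia and Yusuf overlap.
Ingrid starts after Nadia ends; Nadia is clear from here.
Ingrid starts exactly when Yusuf ends (back-to-back, no overlap); Yusuf is clear from here.
Elena starts after Ingrid ends; Ingrid is clear from here.
Jonas starts after Elena ends.
Overlapping pairs: Nadia & Yusuf — 1 in total.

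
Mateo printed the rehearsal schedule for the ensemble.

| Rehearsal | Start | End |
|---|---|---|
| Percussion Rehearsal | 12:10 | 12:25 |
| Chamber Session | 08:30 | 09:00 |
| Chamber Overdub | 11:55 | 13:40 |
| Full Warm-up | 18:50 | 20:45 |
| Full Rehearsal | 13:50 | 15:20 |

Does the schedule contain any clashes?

Sorted by start: Chamber Session, Chamber Overdub, Percussion Rehearsal, Full Rehearsal, Full Warm-up.
Chamber Overdub starts after Chamber Session ends, so Chamber Session has no further overlaps.
Percussion Rehearsal starts before Chamber Overdub ends → Chamber Overdub and Percussion Rehearsal overlap.
That's a conflict, so the schedule is not conflict-free.

Yes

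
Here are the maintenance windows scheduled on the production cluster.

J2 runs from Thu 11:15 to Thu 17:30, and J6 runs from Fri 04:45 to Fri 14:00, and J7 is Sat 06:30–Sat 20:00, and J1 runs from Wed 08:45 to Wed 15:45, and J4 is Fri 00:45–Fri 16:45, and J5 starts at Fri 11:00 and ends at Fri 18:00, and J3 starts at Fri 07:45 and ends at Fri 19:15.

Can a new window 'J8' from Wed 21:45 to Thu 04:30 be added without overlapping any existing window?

J1: ends Wed 15:45 at or before J8 starts Wed 21:45 → clear.
J2: starts Thu 11:15 at or after J8 ends Thu 04:30 → clear.
J4: starts Fri 00:45 at or after J8 ends Thu 04:30 → clear.
J6: starts Fri 04:45 at or after J8 ends Thu 04:30 → clear.
J3: starts Fri 07:45 at or after J8 ends Thu 04:30 → clear.
J5: starts Fri 11:00 at or after J8 ends Thu 04:30 → clear.
J7: starts Sat 06:30 at or after J8 ends Thu 04:30 → clear.

Yes — the slot is free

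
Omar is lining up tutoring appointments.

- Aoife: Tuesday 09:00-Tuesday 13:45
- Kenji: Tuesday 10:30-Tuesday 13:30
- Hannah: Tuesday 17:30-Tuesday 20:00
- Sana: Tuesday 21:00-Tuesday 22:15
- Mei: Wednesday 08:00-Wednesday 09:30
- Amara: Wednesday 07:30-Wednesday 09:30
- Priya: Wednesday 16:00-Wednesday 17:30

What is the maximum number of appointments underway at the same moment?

Walk through starts and ends in time order (an end at T is processed before a start at T):
Tuesday 09:00 start Aoife → 1
Tuesday 10:30 start Kenji → 2
Tuesday 13:30 end Kenji → 1
Tuesday 13:45 end Aoife → 0
Tuesday 17:30 start Hannah → 1
Tuesday 20:00 end Hannah → 0
Tuesday 21:00 start Sana → 1
Tuesday 22:15 end Sana → 0
Wednesday 07:30 start Amara → 1
Wednesday 08:00 start Mei → 2
Wednesday 09:30 end Amara → 1
Wednesday 09:30 end Mei → 0
Wednesday 16:00 start Priya → 1
Wednesday 17:30 end Priya → 0
Peak is 2, at Tuesday 10:30 (Aoife, Kenji).

2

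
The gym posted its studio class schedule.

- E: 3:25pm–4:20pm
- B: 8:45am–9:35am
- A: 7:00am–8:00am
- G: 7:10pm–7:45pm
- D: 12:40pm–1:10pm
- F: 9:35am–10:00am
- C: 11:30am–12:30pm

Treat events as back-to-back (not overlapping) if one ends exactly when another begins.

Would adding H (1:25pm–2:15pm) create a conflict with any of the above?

No — it doesn't clash with anything

A: ends 8:00am at or before H starts 1:25pm → clear.
B: ends 9:35am at or before H starts 1:25pm → clear.
F: ends 10:00am at or before H starts 1:25pm → clear.
C: ends 12:30pm at or before H starts 1:25pm → clear.
D: ends 1:10pm at or before H starts 1:25pm → clear.
E: starts 3:25pm at or after H ends 2:15pm → clear.
G: starts 7:10pm at or after H ends 2:15pm → clear.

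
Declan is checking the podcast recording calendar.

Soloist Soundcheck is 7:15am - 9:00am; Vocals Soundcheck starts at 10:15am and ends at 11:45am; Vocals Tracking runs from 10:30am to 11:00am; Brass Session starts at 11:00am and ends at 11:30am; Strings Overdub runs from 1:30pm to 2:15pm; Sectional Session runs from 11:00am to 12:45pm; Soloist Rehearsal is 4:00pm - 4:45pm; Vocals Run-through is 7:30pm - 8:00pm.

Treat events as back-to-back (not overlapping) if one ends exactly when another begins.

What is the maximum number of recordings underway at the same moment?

3

Walk through starts and ends in time order (an end at T is processed before a start at T):
7:15am start Soloist Soundcheck → 1
9:00am end Soloist Soundcheck → 0
10:15am start Vocals Soundcheck → 1
10:30am start Vocals Tracking → 2
11:00am end Vocals Tracking → 1
11:00am start Brass Session → 2
11:00am start Sectional Session → 3
11:30am end Brass Session → 2
11:45am end Vocals Soundcheck → 1
12:45pm end Sectional Session → 0
1:30pm start Strings Overdub → 1
2:15pm end Strings Overdub → 0
4:00pm start Soloist Rehearsal → 1
4:45pm end Soloist Rehearsal → 0
7:30pm start Vocals Run-through → 1
8:00pm end Vocals Run-through → 0
Peak is 3, at 11:00am (Brass Session, Sectional Session, Vocals Soundcheck).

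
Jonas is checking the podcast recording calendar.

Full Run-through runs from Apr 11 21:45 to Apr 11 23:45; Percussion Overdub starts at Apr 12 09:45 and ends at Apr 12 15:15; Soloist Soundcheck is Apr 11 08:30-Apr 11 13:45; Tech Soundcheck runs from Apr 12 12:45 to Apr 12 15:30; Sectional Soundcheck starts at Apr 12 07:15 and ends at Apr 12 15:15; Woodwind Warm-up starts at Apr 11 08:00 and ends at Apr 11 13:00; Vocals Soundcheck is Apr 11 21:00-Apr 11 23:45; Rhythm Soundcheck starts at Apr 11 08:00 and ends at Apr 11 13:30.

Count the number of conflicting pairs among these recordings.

Sorted by start: Rhythm Soundcheck, Woodwind Warm-up, Soloist Soundcheck, Vocals Soundcheck, Full Run-through, Sectional Soundcheck, Percussion Overdub, Tech Soundcheck.
Woodwind Warm-up starts before Rhythm Soundcheck ends → Rhythm Soundcheck and Woodwind Warm-up overlap.
Soloist Soundcheck starts before Rhythm Soundcheck ends → Rhythm Soundcheck and Soloist Soundcheck overlap.
Vocals Soundcheck starts after Rhythm Soundcheck ends; Rhythm Soundcheck is clear from here.
Soloist Soundcheck starts before Woodwind Warm-up ends → Woodwind Warm-up and Soloist Soundcheck overlap.
Vocals Soundcheck starts after Woodwind Warm-up ends; Woodwind Warm-up is clear from here.
Vocals Soundcheck starts after Soloist Soundcheck ends; Soloist Soundcheck is clear from here.
Full Run-through starts before Vocals Soundcheck ends → Vocals Soundcheck and Full Run-through overlap.
Sectional Soundcheck starts after Vocals Soundcheck ends; Vocals Soundcheck is clear from here.
Sectional Soundcheck starts after Full Run-through ends; Full Run-through is clear from here.
Percussion Overdub starts before Sectional Soundcheck ends → Sectional Soundcheck and Percussion Overdub overlap.
Tech Soundcheck starts before Sectional Soundcheck ends → Sectional Soundcheck and Tech Soundcheck overlap.
Tech Soundcheck starts before Percussion Overdub ends → Percussion Overdub and Tech Soundcheck overlap.
Overlapping pairs: Full Run-through & Vocals Soundcheck, Percussion Overdub & Sectional Soundcheck, Percussion Overdub & Tech Soundcheck, Rhythm Soundcheck & Soloist Soundcheck, Rhythm Soundcheck & Woodwind Warm-up, Sectional Soundcheck & Tech Soundcheck, Soloist Soundcheck & Woodwind Warm-up — 7 in total.

7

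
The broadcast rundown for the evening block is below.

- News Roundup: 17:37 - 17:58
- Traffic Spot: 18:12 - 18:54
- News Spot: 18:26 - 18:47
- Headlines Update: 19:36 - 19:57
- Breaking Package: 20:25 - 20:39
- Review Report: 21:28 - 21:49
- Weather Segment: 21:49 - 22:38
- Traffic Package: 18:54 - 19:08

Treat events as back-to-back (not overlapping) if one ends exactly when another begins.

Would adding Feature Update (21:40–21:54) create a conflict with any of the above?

Yes — it overlaps Review Report, Weather Segment

News Roundup: ends 17:58 at or before Feature Update starts 21:40 → clear.
Traffic Spot: ends 18:54 at or before Feature Update starts 21:40 → clear.
News Spot: ends 18:47 at or before Feature Update starts 21:40 → clear.
Traffic Package: ends 19:08 at or before Feature Update starts 21:40 → clear.
Headlines Update: ends 19:57 at or before Feature Update starts 21:40 → clear.
Breaking Package: ends 20:39 at or before Feature Update starts 21:40 → clear.
Review Report: starts 21:28 before Feature Update ends 21:54, and ends 21:49 after Feature Update starts 21:40 → overlap.
Weather Segment: starts 21:49 before Feature Update ends 21:54, and ends 22:38 after Feature Update starts 21:40 → overlap.
Feature Update overlaps Review Report, Weather Segment.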